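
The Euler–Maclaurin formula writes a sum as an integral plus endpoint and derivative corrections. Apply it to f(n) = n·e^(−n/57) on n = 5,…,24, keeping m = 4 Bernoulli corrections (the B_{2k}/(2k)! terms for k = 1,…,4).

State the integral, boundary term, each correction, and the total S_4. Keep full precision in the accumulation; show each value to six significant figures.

S_4 ≈ 216.942

The integral term ∫_5^24 x·e^(−x/57) dx = 206.814.
½[f(5) + f(24)] = ½[4.58009 + 15.7525] = 10.1663.
Running total after boundary: 216.980.
Correction k=1: B_{2}/2! · (f^{(1)}(24) − f^{(1)}(5)) = 1/12 · (0.379995 − 0.835666) = -0.0379725.
Partial sum through k=1: 216.942.
Correction k=2: B_{4}/4! · (f^{(3)}(24) − f^{(3)}(5)) = −1/720 · (0.000520993 − 0.000821084) = 4.16793e-07.
Partial sum through k=2: 216.942.
Correction k=3: B_{6}/6! · (f^{(5)}(24) − f^{(5)}(5)) = 1/30240 · (2.84712e-07 − 4.26273e-07) = -4.68126e-12.
Partial sum through k=3: 216.942.
Correction k=4: B_{8}/8! · (f^{(7)}(24) − f^{(7)}(5)) = −1/1209600 · (1.25906e-10 − 1.84619e-10) = 4.85391e-17.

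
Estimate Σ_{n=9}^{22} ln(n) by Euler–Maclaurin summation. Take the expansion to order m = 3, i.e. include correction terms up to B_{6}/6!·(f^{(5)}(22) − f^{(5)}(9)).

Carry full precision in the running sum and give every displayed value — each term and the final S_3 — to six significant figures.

S_3 ≈ 37.8666

∫_9^22 ln(x) dx evaluates to 35.2279.
Endpoint term: (f(9) + f(22))/2 = (2.19722 + 3.09104)/2 = 2.64413.
Running total after boundary: 37.8720.
Order-1 term: 1/12 · (0.0454545 − 0.111111) = -0.00547138.
Running total after k=1: 37.8666.
Order-2 term: −1/720 · (0.000187829 − 0.00274348) = 3.54952e-06.
Running total after k=2: 37.8666.
Order-3 term: 1/30240 · (4.65691e-06 − 0.000406442) = -1.32865e-08.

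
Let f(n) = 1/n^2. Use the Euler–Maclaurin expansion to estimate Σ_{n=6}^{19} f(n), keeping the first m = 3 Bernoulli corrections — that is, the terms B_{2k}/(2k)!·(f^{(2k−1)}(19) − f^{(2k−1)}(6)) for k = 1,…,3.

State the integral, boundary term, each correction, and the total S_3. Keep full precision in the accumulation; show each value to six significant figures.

S_3 ≈ 0.130052

∫_6^19 1/x^2 dx evaluates to 0.114035.
½[f(6) + f(19)] = ½[0.0277778 + 0.00277008] = 0.0152739.
Running total after boundary: 0.129309.
Order-1 term: 1/12 · (-0.000291588 − (-0.00925926)) = 0.000747306.
Partial sum through k=1: 0.130056.
Order-2 term: −1/720 · (-9.69267e-06 − (-0.00308642)) = -4.27323e-06.
Partial sum through k=2: 0.130052.
Order-3 term: 1/30240 · (-8.05485e-07 − (-0.00257202)) = 8.50268e-08.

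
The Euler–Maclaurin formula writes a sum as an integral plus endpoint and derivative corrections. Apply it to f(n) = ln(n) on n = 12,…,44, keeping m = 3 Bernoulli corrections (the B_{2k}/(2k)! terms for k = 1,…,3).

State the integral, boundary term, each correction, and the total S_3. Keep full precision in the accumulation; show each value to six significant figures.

S_3 ≈ 107.815

The integral term ∫_12^44 ln(x) dx = 104.685.
½[f(12) + f(44)] = ½[2.48491 + 3.78419] = 3.13455.
Integral + boundary = 107.820.
k=1: B_{2}/(2)! × [f^{(1)}(44) − f^{(1)}(12)] = 1/12 × (0.0227273 − 0.0833333) = -0.00505051.
Partial sum through k=1: 107.815.
k=2: B_{4}/(4)! × [f^{(3)}(44) − f^{(3)}(12)] = −1/720 × (2.34786e-05 − 0.00115741) = 1.57490e-06.
Partial sum through k=2: 107.815.
k=3: B_{6}/(6)! × [f^{(5)}(44) − f^{(5)}(12)] = 1/30240 × (1.45528e-07 − 9.64506e-05) = -3.18469e-09.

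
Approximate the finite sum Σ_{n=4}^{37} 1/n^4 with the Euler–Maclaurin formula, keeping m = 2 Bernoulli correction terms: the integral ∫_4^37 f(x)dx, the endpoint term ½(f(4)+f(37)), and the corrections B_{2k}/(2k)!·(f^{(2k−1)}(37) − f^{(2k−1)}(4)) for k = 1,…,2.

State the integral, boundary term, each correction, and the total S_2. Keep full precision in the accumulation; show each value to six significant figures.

S_2 ≈ 0.00747049

∫_4^37 1/x^4 dx evaluates to 0.00520175.
Endpoint term: (f(4) + f(37))/2 = (0.00390625 + 5.33572e-07)/2 = 0.00195339.
Integral + boundary = 0.00715514.
k=1: B_{2}/(2)! × [f^{(1)}(37) − f^{(1)}(4)] = 1/12 × (-5.76835e-08 − (-0.00390625)) = 0.000325516.
Partial sum through k=1: 0.00748066.
k=2: B_{4}/(4)! × [f^{(3)}(37) − f^{(3)}(4)] = −1/720 × (-1.26406e-09 − (-0.00732422)) = -1.01725e-05.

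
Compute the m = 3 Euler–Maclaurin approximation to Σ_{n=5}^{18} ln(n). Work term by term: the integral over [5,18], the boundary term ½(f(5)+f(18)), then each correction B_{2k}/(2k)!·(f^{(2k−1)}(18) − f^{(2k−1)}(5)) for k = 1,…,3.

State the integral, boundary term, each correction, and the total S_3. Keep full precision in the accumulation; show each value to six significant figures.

S_3 ≈ 33.2174

The integral term ∫_5^18 ln(x) dx = 30.9795.
Endpoint term: (f(5) + f(18))/2 = (1.60944 + 2.89037)/2 = 2.24990.
So far: 33.2294.
Order-1 term: 1/12 · (0.0555556 − 0.200000) = -0.0120370.
After k=1: 33.2174.
Order-2 term: −1/720 · (0.000342936 − 0.0160000) = 2.17459e-05.
After k=2: 33.2174.
Order-3 term: 1/30240 · (1.27013e-05 − 0.00768000) = -2.53548e-07.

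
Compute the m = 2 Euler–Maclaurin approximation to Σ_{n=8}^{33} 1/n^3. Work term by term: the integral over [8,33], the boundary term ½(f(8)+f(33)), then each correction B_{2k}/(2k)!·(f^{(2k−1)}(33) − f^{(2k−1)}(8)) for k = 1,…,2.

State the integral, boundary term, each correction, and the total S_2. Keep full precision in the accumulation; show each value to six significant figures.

The integral term ∫_8^33 1/x^3 dx = 0.00735336.
½[f(8) + f(33)] = ½[0.00195312 + 2.78265e-05] = 0.000990476.
Running total after boundary: 0.00834384.
Correction k=1: B_{2}/2! · (f^{(1)}(33) − f^{(1)}(8)) = 1/12 · (-2.52968e-06 − (-0.000732422)) = 6.08243e-05.
After k=1: 0.00840466.
Correction k=2: B_{4}/4! · (f^{(3)}(33) − f^{(3)}(8)) = −1/720 · (-4.64588e-08 − (-0.000228882)) = -3.17827e-07.

S_2 ≈ 0.00840435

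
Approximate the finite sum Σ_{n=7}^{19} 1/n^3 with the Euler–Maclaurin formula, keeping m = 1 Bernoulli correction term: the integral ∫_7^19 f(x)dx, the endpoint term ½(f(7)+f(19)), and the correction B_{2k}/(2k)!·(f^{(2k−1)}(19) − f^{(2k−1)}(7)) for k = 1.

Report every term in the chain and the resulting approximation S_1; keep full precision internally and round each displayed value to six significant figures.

S_1 ≈ 0.0104519

The integral term ∫_7^19 1/x^3 dx = 0.00881904.
Boundary: ½(f(7) + f(19)) = ½(0.00291545 + 0.000145794) = 0.00153062.
Integral + boundary = 0.0103497.
Order-1 term: 1/12 · (-2.30201e-05 − (-0.00124948)) = 0.000102205.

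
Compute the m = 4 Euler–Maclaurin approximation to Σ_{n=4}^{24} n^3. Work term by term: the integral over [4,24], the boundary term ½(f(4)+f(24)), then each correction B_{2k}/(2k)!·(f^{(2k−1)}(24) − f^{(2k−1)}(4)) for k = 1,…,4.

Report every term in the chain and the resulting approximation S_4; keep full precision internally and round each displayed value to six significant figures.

S_4 ≈ 89964.0

The integral term ∫_4^24 x^3 dx = 82880.0.
Boundary: ½(f(4) + f(24)) = ½(64.0000 + 13824.0) = 6944.00.
Integral + boundary = 89824.0.
Correction k=1: B_{2}/2! · (f^{(1)}(24) − f^{(1)}(4)) = 1/12 · (1728.00 − 48.0000) = 140.000.
After k=1: 89964.0.
Correction k=2: B_{4}/4! · (f^{(3)}(24) − f^{(3)}(4)) = −1/720 · (6.00000 − 6.00000) = 0.00000.
After k=2: 89964.0.
Correction k=3: B_{6}/6! · (f^{(5)}(24) − f^{(5)}(4)) = 1/30240 · (0.00000 − 0.00000) = 0.00000.
After k=3: 89964.0.
Correction k=4: B_{8}/8! · (f^{(7)}(24) − f^{(7)}(4)) = −1/1209600 · (0.00000 − 0.00000) = 0.00000.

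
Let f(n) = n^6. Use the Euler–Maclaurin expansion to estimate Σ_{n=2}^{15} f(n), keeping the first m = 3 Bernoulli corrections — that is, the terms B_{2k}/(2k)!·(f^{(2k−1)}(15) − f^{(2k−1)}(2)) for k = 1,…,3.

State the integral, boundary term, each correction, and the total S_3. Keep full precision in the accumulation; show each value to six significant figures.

The integral term ∫_2^15 x^6 dx = 2.44085e+07.
Boundary: ½(f(2) + f(15)) = ½(64.0000 + 1.13906e+07) = 5.69534e+06.
Integral + boundary = 3.01038e+07.
k=1: B_{2}/(2)! × [f^{(1)}(15) − f^{(1)}(2)] = 1/12 × (4.55625e+06 − 192.000) = 379672.
Partial sum through k=1: 3.04835e+07.
k=2: B_{4}/(4)! × [f^{(3)}(15) − f^{(3)}(2)] = −1/720 × (405000 − 960.000) = -561.167.
Partial sum through k=2: 3.04829e+07.
k=3: B_{6}/(6)! × [f^{(5)}(15) − f^{(5)}(2)] = 1/30240 × (10800.0 − 1440.00) = 0.309524.

S_3 ≈ 3.04829e+07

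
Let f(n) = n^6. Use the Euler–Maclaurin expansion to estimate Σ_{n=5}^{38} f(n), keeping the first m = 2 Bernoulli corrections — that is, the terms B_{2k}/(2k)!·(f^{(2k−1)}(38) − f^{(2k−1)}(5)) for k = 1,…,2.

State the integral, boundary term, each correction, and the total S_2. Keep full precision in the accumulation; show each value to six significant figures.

S_2 ≈ 1.78902e+10

The integral term ∫_5^38 x^6 dx = 1.63451e+10.
½[f(5) + f(38)] = ½[15625.0 + 3.01094e+09] = 1.50548e+09.
So far: 1.78505e+10.
Correction k=1: B_{2}/2! · (f^{(1)}(38) − f^{(1)}(5)) = 1/12 · (4.75411e+08 − 18750.0) = 3.96160e+07.
Running total after k=1: 1.78902e+10.
Correction k=2: B_{4}/4! · (f^{(3)}(38) − f^{(3)}(5)) = −1/720 · (6.58464e+06 − 15000.0) = -9124.50.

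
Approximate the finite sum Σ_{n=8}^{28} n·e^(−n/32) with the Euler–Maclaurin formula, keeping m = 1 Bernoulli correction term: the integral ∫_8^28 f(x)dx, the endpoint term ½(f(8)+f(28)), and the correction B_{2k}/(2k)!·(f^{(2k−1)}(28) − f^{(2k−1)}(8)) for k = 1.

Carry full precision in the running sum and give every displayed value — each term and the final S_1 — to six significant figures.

∫_8^28 x·e^(−x/32) dx evaluates to 196.490.
½[f(8) + f(28)] = ½[6.23041 + 11.6721] = 8.95127.
Running total after boundary: 205.441.
k=1: B_{2}/(2)! × [f^{(1)}(28) − f^{(1)}(8)] = 1/12 × (0.0521078 − 0.584101) = -0.0443327.

S_1 ≈ 205.397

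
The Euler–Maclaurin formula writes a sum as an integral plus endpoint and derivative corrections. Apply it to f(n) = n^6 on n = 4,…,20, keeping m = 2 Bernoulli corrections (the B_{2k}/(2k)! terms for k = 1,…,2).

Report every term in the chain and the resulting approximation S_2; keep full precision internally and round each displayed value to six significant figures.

S_2 ≈ 2.16455e+08

The integral term ∫_4^20 x^6 dx = 1.82855e+08.
½[f(4) + f(20)] = ½[4096.00 + 6.40000e+07] = 3.20020e+07.
Integral + boundary = 2.14857e+08.
Correction k=1: B_{2}/2! · (f^{(1)}(20) − f^{(1)}(4)) = 1/12 · (1.92000e+07 − 6144.00) = 1.59949e+06.
Partial sum through k=1: 2.16456e+08.
Correction k=2: B_{4}/4! · (f^{(3)}(20) − f^{(3)}(4)) = −1/720 · (960000 − 7680.00) = -1322.67.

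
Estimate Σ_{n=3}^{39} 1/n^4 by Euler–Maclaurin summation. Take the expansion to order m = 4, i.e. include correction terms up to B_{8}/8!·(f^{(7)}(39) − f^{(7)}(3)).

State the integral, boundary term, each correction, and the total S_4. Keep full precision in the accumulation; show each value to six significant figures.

The integral term ∫_3^39 1/x^4 dx = 0.0123401.
Endpoint term: (f(3) + f(39))/2 = (0.0123457 + 4.32257e-07)/2 = 0.00617306.
So far: 0.0185131.
Order-1 term: 1/12 · (-4.43340e-08 − (-0.0164609)) = 0.00137174.
Running total after k=1: 0.0198849.
Order-2 term: −1/720 · (-8.74438e-10 − (-0.0548697)) = -7.62079e-05.
Running total after k=2: 0.0198086.
Order-3 term: 1/30240 · (-3.21950e-11 − (-0.341411)) = 1.12901e-05.
Running total after k=3: 0.0198199.
Order-4 term: −1/1209600 · (-1.90503e-12 − (-3.41411)) = -2.82251e-06.

S_4 ≈ 0.0198171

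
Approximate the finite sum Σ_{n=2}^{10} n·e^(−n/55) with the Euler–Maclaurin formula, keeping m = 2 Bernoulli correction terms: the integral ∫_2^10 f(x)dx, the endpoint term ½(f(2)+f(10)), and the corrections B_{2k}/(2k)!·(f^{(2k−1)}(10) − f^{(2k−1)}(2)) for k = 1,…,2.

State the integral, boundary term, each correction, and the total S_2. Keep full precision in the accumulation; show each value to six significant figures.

S_2 ≈ 47.4936

∫_2^10 x·e^(−x/55) dx evaluates to 42.3811.
Boundary: ½(f(2) + f(10)) = ½(1.92858 + 8.33753) = 5.13305.
So far: 47.5142.
k=1: B_{2}/(2)! × [f^{(1)}(10) − f^{(1)}(2)] = 1/12 × (0.682161 − 0.929225) = -0.0205886.
Running total after k=1: 47.4936.
k=2: B_{4}/(4)! × [f^{(3)}(10) − f^{(3)}(2)] = −1/720 × (0.000776750 − 0.000944728) = 2.33304e-07.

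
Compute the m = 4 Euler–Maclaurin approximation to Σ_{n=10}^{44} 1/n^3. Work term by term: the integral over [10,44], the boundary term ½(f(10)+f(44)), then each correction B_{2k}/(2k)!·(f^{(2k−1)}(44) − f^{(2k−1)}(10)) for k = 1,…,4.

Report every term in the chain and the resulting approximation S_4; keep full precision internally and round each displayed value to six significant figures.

S_4 ≈ 0.00527246

The integral term ∫_10^44 1/x^3 dx = 0.00474174.
Boundary: ½(f(10) + f(44)) = ½(0.00100000 + 1.17393e-05) = 0.000505870.
Running total after boundary: 0.00524761.
Order-1 term: 1/12 · (-8.00406e-07 − (-0.000300000)) = 2.49333e-05.
Running total after k=1: 0.00527254.
Order-2 term: −1/720 · (-8.26866e-09 − (-6.00000e-05)) = -8.33218e-08.
Running total after k=2: 0.00527246.
Order-3 term: 1/30240 · (-1.79382e-10 − (-2.52000e-05)) = 8.33327e-10.
Running total after k=3: 0.00527246.
Order-4 term: −1/1209600 · (-6.67124e-12 − (-1.81440e-05)) = -1.50000e-11.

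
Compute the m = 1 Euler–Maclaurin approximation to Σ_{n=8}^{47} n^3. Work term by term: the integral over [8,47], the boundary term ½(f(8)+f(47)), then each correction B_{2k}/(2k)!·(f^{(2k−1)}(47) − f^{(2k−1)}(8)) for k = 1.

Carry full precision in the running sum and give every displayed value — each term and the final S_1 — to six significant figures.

The integral term ∫_8^47 x^3 dx = 1.21890e+06.
½[f(8) + f(47)] = ½[512.000 + 103823] = 52167.5.
Running total after boundary: 1.27106e+06.
Order-1 term: 1/12 · (6627.00 − 192.000) = 536.250.

S_1 ≈ 1.27160e+06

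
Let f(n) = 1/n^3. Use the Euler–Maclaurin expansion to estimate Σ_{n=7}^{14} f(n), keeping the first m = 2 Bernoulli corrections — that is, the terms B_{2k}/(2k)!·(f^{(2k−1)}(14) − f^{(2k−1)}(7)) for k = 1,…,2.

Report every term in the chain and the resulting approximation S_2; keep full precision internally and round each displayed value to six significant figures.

S_2 ≈ 0.00938992

The integral term ∫_7^14 1/x^3 dx = 0.00765306.
Endpoint term: (f(7) + f(14))/2 = (0.00291545 + 0.000364431)/2 = 0.00163994.
Running total after boundary: 0.00929300.
k=1: B_{2}/(2)! × [f^{(1)}(14) − f^{(1)}(7)] = 1/12 × (-7.80925e-05 − (-0.00124948)) = 9.76156e-05.
Partial sum through k=1: 0.00939062.
k=2: B_{4}/(4)! × [f^{(3)}(14) − f^{(3)}(7)] = −1/720 × (-7.96862e-06 − (-0.000509992)) = -6.97254e-07.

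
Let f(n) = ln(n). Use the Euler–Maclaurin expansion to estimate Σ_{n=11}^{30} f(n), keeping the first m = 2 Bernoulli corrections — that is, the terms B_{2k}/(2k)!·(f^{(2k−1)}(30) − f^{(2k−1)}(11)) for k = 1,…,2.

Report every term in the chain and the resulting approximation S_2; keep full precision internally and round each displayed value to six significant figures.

S_2 ≈ 59.5538

The integral term ∫_11^30 ln(x) dx = 56.6591.
Boundary: ½(f(11) + f(30)) = ½(2.39790 + 3.40120) = 2.89955.
So far: 59.5586.
Order-1 term: 1/12 · (0.0333333 − 0.0909091) = -0.00479798.
After k=1: 59.5538.
Order-2 term: −1/720 · (7.40741e-05 − 0.00150263) = 1.98410e-06.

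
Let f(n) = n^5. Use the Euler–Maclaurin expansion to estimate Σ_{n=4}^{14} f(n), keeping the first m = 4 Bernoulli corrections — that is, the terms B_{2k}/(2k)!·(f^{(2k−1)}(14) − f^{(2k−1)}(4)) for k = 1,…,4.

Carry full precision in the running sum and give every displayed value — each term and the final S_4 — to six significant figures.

∫_4^14 x^5 dx evaluates to 1.25424e+06.
Boundary: ½(f(4) + f(14)) = ½(1024.00 + 537824) = 269424.
Integral + boundary = 1.52366e+06.
k=1: B_{2}/(2)! × [f^{(1)}(14) − f^{(1)}(4)] = 1/12 × (192080 − 1280.00) = 15900.0.
Running total after k=1: 1.53956e+06.
k=2: B_{4}/(4)! × [f^{(3)}(14) − f^{(3)}(4)] = −1/720 × (11760.0 − 960.000) = -15.0000.
Running total after k=2: 1.53955e+06.
k=3: B_{6}/(6)! × [f^{(5)}(14) − f^{(5)}(4)] = 1/30240 × (120.000 − 120.000) = 0.00000.
Running total after k=3: 1.53955e+06.
k=4: B_{8}/(8)! × [f^{(7)}(14) − f^{(7)}(4)] = −1/1209600 × (0.00000 − 0.00000) = 0.00000.

S_4 ≈ 1.53955e+06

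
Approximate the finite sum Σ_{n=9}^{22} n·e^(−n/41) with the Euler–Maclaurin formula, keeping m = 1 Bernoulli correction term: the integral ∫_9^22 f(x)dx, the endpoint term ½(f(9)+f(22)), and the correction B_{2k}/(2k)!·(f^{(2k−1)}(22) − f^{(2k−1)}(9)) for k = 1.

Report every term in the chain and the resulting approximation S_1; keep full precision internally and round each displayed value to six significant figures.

S_1 ≈ 145.595

Integral: ∫_9^22 x·e^(−x/41) dx = 135.579.
Endpoint term: (f(9) + f(22))/2 = (7.22619 + 12.8643)/2 = 10.0453.
So far: 145.624.
Order-1 term: 1/12 · (0.270978 − 0.626662) = -0.0296403.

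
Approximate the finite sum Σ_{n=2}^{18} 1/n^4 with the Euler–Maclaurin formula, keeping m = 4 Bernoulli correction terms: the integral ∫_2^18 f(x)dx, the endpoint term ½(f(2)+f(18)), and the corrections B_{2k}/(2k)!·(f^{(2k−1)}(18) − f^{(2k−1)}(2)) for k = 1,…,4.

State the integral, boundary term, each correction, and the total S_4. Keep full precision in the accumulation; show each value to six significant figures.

S_4 ≈ 0.0821686

∫_2^18 1/x^4 dx evaluates to 0.0416095.
½[f(2) + f(18)] = ½[0.0625000 + 9.52599e-06] = 0.0312548.
Integral + boundary = 0.0728643.
Correction k=1: B_{2}/2! · (f^{(1)}(18) − f^{(1)}(2)) = 1/12 · (-2.11689e-06 − (-0.125000)) = 0.0104165.
Partial sum through k=1: 0.0832808.
Correction k=2: B_{4}/4! · (f^{(3)}(18) − f^{(3)}(2)) = −1/720 · (-1.96008e-07 − (-0.937500)) = -0.00130208.
Partial sum through k=2: 0.0819787.
Correction k=3: B_{6}/6! · (f^{(5)}(18) − f^{(5)}(2)) = 1/30240 · (-3.38779e-08 − (-13.1250)) = 0.000434028.
Partial sum through k=3: 0.0824127.
Correction k=4: B_{8}/8! · (f^{(7)}(18) − f^{(7)}(2)) = −1/1209600 · (-9.41053e-09 − (-295.312)) = -0.000244141.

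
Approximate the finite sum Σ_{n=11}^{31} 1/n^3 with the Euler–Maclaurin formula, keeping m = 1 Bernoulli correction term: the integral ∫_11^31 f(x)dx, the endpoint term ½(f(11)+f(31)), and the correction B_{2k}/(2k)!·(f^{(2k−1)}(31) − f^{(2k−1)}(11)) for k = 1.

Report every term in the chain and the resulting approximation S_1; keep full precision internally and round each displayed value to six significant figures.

S_1 ≈ 0.00402119

The integral term ∫_11^31 1/x^3 dx = 0.00361194.
½[f(11) + f(31)] = ½[0.000751315 + 3.35672e-05] = 0.000392441.
Running total after boundary: 0.00400438.
Correction k=1: B_{2}/2! · (f^{(1)}(31) − f^{(1)}(11)) = 1/12 · (-3.24844e-06 − (-0.000204904)) = 1.68046e-05.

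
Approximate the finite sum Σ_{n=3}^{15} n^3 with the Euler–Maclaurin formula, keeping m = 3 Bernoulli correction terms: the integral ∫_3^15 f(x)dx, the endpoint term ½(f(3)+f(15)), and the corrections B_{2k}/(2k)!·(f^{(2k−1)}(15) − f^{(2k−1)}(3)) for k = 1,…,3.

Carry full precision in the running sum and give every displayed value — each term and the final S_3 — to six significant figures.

The integral term ∫_3^15 x^3 dx = 12636.0.
Boundary: ½(f(3) + f(15)) = ½(27.0000 + 3375.00) = 1701.00.
Running total after boundary: 14337.0.
k=1: B_{2}/(2)! × [f^{(1)}(15) − f^{(1)}(3)] = 1/12 × (675.000 − 27.0000) = 54.0000.
Partial sum through k=1: 14391.0.
k=2: B_{4}/(4)! × [f^{(3)}(15) − f^{(3)}(3)] = −1/720 × (6.00000 − 6.00000) = 0.00000.
Partial sum through k=2: 14391.0.
k=3: B_{6}/(6)! × [f^{(5)}(15) − f^{(5)}(3)] = 1/30240 × (0.00000 − 0.00000) = 0.00000.

S_3 ≈ 14391.0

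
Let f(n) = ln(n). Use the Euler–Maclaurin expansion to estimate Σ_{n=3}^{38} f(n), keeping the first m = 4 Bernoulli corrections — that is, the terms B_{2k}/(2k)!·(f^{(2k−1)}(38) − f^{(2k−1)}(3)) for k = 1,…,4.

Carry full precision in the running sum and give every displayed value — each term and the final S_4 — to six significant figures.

The integral term ∫_3^38 ln(x) dx = 99.9324.
Boundary: ½(f(3) + f(38)) = ½(1.09861 + 3.63759) = 2.36810.
So far: 102.301.
Order-1 term: 1/12 · (0.0263158 − 0.333333) = -0.0255848.
After k=1: 102.275.
Order-2 term: −1/720 · (3.64485e-05 − 0.0740741) = 0.000102830.
After k=2: 102.275.
Order-3 term: 1/30240 · (3.02896e-07 − 0.0987654) = -3.26604e-06.
After k=3: 102.275.
Order-4 term: −1/1209600 · (6.29285e-09 − 0.329218) = 2.72171e-07.

S_4 ≈ 102.275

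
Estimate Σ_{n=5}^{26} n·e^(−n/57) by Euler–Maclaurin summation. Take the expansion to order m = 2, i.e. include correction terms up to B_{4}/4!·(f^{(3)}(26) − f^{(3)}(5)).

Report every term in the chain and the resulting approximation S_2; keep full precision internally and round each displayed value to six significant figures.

Integral: ∫_5^26 x·e^(−x/57) dx = 239.055.
Boundary: ½(f(5) + f(26)) = ½(4.58009 + 16.4768) = 10.5285.
Running total after boundary: 249.584.
Correction k=1: B_{2}/2! · (f^{(1)}(26) − f^{(1)}(5)) = 1/12 · (0.344657 − 0.835666) = -0.0409173.
After k=1: 249.543.
Correction k=2: B_{4}/4! · (f^{(3)}(26) − f^{(3)}(5)) = −1/720 · (0.000496186 − 0.000821084) = 4.51248e-07.

S_2 ≈ 249.543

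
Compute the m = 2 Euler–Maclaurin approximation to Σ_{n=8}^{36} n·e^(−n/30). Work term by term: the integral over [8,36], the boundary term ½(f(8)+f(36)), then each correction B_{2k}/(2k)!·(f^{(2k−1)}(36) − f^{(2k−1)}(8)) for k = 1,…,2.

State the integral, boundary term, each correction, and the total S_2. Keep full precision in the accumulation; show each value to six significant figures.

S_2 ≈ 285.227

Integral: ∫_8^36 x·e^(−x/30) dx = 276.794.
½[f(8) + f(36)] = ½[6.12743 + 10.8430] = 8.48521.
So far: 285.279.
k=1: B_{2}/(2)! × [f^{(1)}(36) − f^{(1)}(8)] = 1/12 × (-0.0602388 − 0.561681) = -0.0518266.
Partial sum through k=1: 285.227.
k=2: B_{4}/(4)! × [f^{(3)}(36) − f^{(3)}(8)] = −1/720 × (0.000602388 − 0.00232615) = 2.39412e-06.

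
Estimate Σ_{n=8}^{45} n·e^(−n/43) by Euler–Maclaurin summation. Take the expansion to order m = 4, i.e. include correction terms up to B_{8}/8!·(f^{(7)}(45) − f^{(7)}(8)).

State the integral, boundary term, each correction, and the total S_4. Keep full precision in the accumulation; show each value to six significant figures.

S_4 ≈ 503.078

Integral: ∫_8^45 x·e^(−x/43) dx = 491.914.
Endpoint term: (f(8) + f(45))/2 = (6.64188 + 15.8022)/2 = 11.2221.
Running total after boundary: 503.136.
Order-1 term: 1/12 · (-0.0163331 − 0.675773) = -0.0576755.
Running total after k=1: 503.078.
Order-2 term: −1/720 · (0.000371005 − 0.00126352) = 1.23960e-06.
Running total after k=2: 503.078.
Order-3 term: 1/30240 · (4.06081e-07 − 1.16904e-06) = -2.52301e-11.
Running total after k=3: 503.078.
Order-4 term: −1/1209600 · (3.30725e-10 − 8.94931e-10) = 4.66440e-16.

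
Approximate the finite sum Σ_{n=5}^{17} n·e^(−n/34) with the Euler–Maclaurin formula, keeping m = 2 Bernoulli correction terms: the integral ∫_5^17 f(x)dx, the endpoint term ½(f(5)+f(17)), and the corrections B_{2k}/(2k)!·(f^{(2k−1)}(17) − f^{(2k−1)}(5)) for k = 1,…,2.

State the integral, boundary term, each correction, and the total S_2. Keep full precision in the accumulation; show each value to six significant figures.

The integral term ∫_5^17 x·e^(−x/34) dx = 92.9363.
Endpoint term: (f(5) + f(17))/2 = (4.31622 + 10.3110)/2 = 7.31362.
Running total after boundary: 100.250.
k=1: B_{2}/(2)! × [f^{(1)}(17) − f^{(1)}(5)] = 1/12 × (0.303265 − 0.736296) = -0.0360859.
After k=1: 100.214.
k=2: B_{4}/(4)! × [f^{(3)}(17) − f^{(3)}(5)] = −1/720 × (0.00131170 − 0.00213043) = 1.13713e-06.

S_2 ≈ 100.214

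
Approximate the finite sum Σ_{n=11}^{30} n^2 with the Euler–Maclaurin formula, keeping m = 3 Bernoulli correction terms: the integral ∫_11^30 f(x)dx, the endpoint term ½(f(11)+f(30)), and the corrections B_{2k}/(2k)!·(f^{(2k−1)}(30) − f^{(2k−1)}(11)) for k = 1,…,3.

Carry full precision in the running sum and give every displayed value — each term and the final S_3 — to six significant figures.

The integral term ∫_11^30 x^2 dx = 8556.33.
Boundary: ½(f(11) + f(30)) = ½(121.000 + 900.000) = 510.500.
So far: 9066.83.
k=1: B_{2}/(2)! × [f^{(1)}(30) − f^{(1)}(11)] = 1/12 × (60.0000 − 22.0000) = 3.16667.
Partial sum through k=1: 9070.00.
k=2: B_{4}/(4)! × [f^{(3)}(30) − f^{(3)}(11)] = −1/720 × (0.00000 − 0.00000) = 0.00000.
Partial sum through k=2: 9070.00.
k=3: B_{6}/(6)! × [f^{(5)}(30) − f^{(5)}(11)] = 1/30240 × (0.00000 − 0.00000) = 0.00000.

S_3 ≈ 9070.00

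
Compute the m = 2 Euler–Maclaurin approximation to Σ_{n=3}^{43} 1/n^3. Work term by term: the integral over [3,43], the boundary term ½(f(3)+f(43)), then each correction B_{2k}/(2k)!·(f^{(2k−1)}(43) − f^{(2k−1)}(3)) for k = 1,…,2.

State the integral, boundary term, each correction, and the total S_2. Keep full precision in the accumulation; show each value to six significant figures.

The integral term ∫_3^43 1/x^3 dx = 0.0552851.
Endpoint term: (f(3) + f(43))/2 = (0.0370370 + 1.25775e-05)/2 = 0.0185248.
Integral + boundary = 0.0738099.
Order-1 term: 1/12 · (-8.77501e-07 − (-0.0370370)) = 0.00308635.
Running total after k=1: 0.0768963.
Order-2 term: −1/720 · (-9.49162e-09 − (-0.0823045)) = -0.000114312.

S_2 ≈ 0.0767820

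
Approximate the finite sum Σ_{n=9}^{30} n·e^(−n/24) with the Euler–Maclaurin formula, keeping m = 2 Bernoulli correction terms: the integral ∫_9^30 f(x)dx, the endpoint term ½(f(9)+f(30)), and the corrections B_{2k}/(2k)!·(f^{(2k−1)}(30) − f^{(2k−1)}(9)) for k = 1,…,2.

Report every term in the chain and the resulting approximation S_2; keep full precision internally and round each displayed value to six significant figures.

The integral term ∫_9^30 x·e^(−x/24) dx = 173.023.
½[f(9) + f(30)] = ½[6.18560 + 8.59514] = 7.39037.
Integral + boundary = 180.413.
k=1: B_{2}/(2)! × [f^{(1)}(30) − f^{(1)}(9)] = 1/12 × (-0.0716262 − 0.429556) = -0.0417652.
Running total after k=1: 180.372.
k=2: B_{4}/(4)! × [f^{(3)}(30) − f^{(3)}(9)] = −1/720 × (0.000870457 − 0.00313218) = 3.14128e-06.

S_2 ≈ 180.372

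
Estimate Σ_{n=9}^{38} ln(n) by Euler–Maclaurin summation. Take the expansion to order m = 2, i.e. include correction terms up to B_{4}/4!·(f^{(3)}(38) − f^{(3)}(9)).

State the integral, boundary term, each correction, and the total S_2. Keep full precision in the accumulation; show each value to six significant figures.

S_2 ≈ 92.3636

Integral: ∫_9^38 ln(x) dx = 89.4533.
Endpoint term: (f(9) + f(38))/2 = (2.19722 + 3.63759)/2 = 2.91741.
So far: 92.3707.
Correction k=1: B_{2}/2! · (f^{(1)}(38) − f^{(1)}(9)) = 1/12 · (0.0263158 − 0.111111) = -0.00706628.
Running total after k=1: 92.3636.
Correction k=2: B_{4}/4! · (f^{(3)}(38) − f^{(3)}(9)) = −1/720 · (3.64485e-05 − 0.00274348) = 3.75977e-06.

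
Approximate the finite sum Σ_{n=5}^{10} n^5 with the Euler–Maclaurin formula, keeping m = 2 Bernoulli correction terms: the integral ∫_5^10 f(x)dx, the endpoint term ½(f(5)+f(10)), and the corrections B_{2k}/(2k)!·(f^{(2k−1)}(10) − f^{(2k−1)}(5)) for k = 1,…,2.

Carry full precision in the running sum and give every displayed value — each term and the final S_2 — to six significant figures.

S_2 ≈ 219525

The integral term ∫_5^10 x^5 dx = 164062.
Endpoint term: (f(5) + f(10))/2 = (3125.00 + 100000)/2 = 51562.5.
Integral + boundary = 215625.
Correction k=1: B_{2}/2! · (f^{(1)}(10) − f^{(1)}(5)) = 1/12 · (50000.0 − 3125.00) = 3906.25.
Running total after k=1: 219531.
Correction k=2: B_{4}/4! · (f^{(3)}(10) − f^{(3)}(5)) = −1/720 · (6000.00 − 1500.00) = -6.25000.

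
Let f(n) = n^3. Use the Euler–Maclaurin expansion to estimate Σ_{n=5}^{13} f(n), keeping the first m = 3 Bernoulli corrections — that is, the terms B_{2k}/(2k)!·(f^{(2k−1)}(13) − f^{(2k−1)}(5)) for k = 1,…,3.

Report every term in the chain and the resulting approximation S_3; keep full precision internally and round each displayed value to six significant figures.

∫_5^13 x^3 dx evaluates to 6984.00.
Boundary: ½(f(5) + f(13)) = ½(125.000 + 2197.00) = 1161.00.
Integral + boundary = 8145.00.
Correction k=1: B_{2}/2! · (f^{(1)}(13) − f^{(1)}(5)) = 1/12 · (507.000 − 75.0000) = 36.0000.
Running total after k=1: 8181.00.
Correction k=2: B_{4}/4! · (f^{(3)}(13) − f^{(3)}(5)) = −1/720 · (6.00000 − 6.00000) = 0.00000.
Running total after k=2: 8181.00.
Correction k=3: B_{6}/6! · (f^{(5)}(13) − f^{(5)}(5)) = 1/30240 · (0.00000 − 0.00000) = 0.00000.

S_3 ≈ 8181.00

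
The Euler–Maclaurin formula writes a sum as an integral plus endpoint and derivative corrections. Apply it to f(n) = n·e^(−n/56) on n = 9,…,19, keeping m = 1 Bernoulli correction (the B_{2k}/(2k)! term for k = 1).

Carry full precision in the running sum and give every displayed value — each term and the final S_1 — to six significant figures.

The integral term ∫_9^19 x·e^(−x/56) dx = 108.017.
Endpoint term: (f(9) + f(19))/2 = (7.66382 + 13.5333)/2 = 10.5986.
Running total after boundary: 118.616.
Order-1 term: 1/12 · (0.470613 − 0.714681) = -0.0203390.

S_1 ≈ 118.595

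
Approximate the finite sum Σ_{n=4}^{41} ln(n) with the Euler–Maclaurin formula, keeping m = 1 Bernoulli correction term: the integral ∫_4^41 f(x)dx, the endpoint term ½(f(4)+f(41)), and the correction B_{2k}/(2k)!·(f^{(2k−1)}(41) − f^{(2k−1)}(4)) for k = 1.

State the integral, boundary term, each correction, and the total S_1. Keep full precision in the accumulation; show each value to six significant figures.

Integral: ∫_4^41 ln(x) dx = 109.711.
Endpoint term: (f(4) + f(41))/2 = (1.38629 + 3.71357)/2 = 2.54993.
Running total after boundary: 112.261.
Order-1 term: 1/12 · (0.0243902 − 0.250000) = -0.0188008.

S_1 ≈ 112.242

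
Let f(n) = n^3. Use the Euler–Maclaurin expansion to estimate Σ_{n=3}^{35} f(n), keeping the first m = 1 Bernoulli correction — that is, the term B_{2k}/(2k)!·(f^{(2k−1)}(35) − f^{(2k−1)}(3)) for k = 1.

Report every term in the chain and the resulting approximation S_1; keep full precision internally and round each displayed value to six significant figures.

∫_3^35 x^3 dx evaluates to 375136.
Endpoint term: (f(3) + f(35))/2 = (27.0000 + 42875.0)/2 = 21451.0.
So far: 396587.
Correction k=1: B_{2}/2! · (f^{(1)}(35) − f^{(1)}(3)) = 1/12 · (3675.00 − 27.0000) = 304.000.

S_1 ≈ 396891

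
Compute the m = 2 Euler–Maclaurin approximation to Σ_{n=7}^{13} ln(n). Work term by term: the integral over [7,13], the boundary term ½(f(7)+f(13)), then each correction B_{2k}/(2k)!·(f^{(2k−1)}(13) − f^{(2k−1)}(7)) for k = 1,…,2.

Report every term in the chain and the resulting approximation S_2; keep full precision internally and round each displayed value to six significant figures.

S_2 ≈ 15.9729

The integral term ∫_7^13 ln(x) dx = 13.7230.
Boundary: ½(f(7) + f(13)) = ½(1.94591 + 2.56495) = 2.25543.
Integral + boundary = 15.9784.
Correction k=1: B_{2}/2! · (f^{(1)}(13) − f^{(1)}(7)) = 1/12 · (0.0769231 − 0.142857) = -0.00549451.
Running total after k=1: 15.9729.
Correction k=2: B_{4}/4! · (f^{(3)}(13) − f^{(3)}(7)) = −1/720 · (0.000910332 − 0.00583090) = 6.83413e-06.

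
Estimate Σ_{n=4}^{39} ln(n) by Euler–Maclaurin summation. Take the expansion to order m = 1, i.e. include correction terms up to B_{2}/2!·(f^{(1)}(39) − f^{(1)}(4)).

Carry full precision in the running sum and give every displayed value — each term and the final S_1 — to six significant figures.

S_1 ≈ 104.840

Integral: ∫_4^39 ln(x) dx = 102.334.
½[f(4) + f(39)] = ½[1.38629 + 3.66356] = 2.52493.
Running total after boundary: 104.859.
Order-1 term: 1/12 · (0.0256410 − 0.250000) = -0.0186966.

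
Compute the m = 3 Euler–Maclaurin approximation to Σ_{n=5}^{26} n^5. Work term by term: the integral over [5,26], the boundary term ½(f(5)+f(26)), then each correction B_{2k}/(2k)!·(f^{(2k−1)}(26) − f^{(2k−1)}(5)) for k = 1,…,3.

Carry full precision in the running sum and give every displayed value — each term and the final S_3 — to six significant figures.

S_3 ≈ 5.76157e+07

∫_5^26 x^5 dx evaluates to 5.14834e+07.
½[f(5) + f(26)] = ½[3125.00 + 1.18814e+07] = 5.94225e+06.
Integral + boundary = 5.74256e+07.
Order-1 term: 1/12 · (2.28488e+06 − 3125.00) = 190146.
Running total after k=1: 5.76158e+07.
Order-2 term: −1/720 · (40560.0 − 1500.00) = -54.2500.
Running total after k=2: 5.76157e+07.
Order-3 term: 1/30240 · (120.000 − 120.000) = 0.00000.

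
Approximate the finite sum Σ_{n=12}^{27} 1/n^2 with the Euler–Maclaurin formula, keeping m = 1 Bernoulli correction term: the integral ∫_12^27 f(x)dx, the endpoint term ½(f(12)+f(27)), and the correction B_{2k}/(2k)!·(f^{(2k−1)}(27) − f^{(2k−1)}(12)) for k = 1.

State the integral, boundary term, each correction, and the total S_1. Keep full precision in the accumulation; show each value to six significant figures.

S_1 ≈ 0.0505424

The integral term ∫_12^27 1/x^2 dx = 0.0462963.
Endpoint term: (f(12) + f(27))/2 = (0.00694444 + 0.00137174)/2 = 0.00415809.
Integral + boundary = 0.0504544.
Order-1 term: 1/12 · (-0.000101611 − (-0.00115741)) = 8.79831e-05.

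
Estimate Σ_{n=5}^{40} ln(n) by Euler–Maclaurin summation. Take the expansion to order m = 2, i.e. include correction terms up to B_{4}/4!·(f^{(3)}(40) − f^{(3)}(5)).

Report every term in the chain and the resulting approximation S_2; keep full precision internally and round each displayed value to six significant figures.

Integral: ∫_5^40 ln(x) dx = 104.508.
½[f(5) + f(40)] = ½[1.60944 + 3.68888] = 2.64916.
So far: 107.157.
k=1: B_{2}/(2)! × [f^{(1)}(40) − f^{(1)}(5)] = 1/12 × (0.0250000 − 0.200000) = -0.0145833.
Partial sum through k=1: 107.143.
k=2: B_{4}/(4)! × [f^{(3)}(40) − f^{(3)}(5)] = −1/720 × (3.12500e-05 − 0.0160000) = 2.21788e-05.

S_2 ≈ 107.143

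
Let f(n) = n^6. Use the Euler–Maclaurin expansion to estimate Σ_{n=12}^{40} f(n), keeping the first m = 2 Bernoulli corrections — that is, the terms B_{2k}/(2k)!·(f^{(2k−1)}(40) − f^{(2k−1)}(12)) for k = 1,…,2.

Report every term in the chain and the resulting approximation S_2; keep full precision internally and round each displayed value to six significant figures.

S_2 ≈ 2.55012e+10

The integral term ∫_12^40 x^6 dx = 2.34006e+10.
½[f(12) + f(40)] = ½[2.98598e+06 + 4.09600e+09] = 2.04949e+09.
Integral + boundary = 2.54501e+10.
Correction k=1: B_{2}/2! · (f^{(1)}(40) − f^{(1)}(12)) = 1/12 · (6.14400e+08 − 1.49299e+06) = 5.10756e+07.
After k=1: 2.55012e+10.
Correction k=2: B_{4}/4! · (f^{(3)}(40) − f^{(3)}(12)) = −1/720 · (7.68000e+06 − 207360) = -10378.7.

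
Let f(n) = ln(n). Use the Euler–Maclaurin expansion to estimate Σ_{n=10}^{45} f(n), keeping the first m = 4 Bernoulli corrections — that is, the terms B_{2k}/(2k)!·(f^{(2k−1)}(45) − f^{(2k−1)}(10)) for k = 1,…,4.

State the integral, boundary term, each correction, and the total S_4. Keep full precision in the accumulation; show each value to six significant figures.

∫_10^45 ln(x) dx evaluates to 113.274.
Endpoint term: (f(10) + f(45))/2 = (2.30259 + 3.80666)/2 = 3.05462.
So far: 116.329.
Correction k=1: B_{2}/2! · (f^{(1)}(45) − f^{(1)}(10)) = 1/12 · (0.0222222 − 0.100000) = -0.00648148.
Running total after k=1: 116.322.
Correction k=2: B_{4}/4! · (f^{(3)}(45) − f^{(3)}(10)) = −1/720 · (2.19479e-05 − 0.00200000) = 2.74729e-06.
Running total after k=2: 116.322.
Correction k=3: B_{6}/6! · (f^{(5)}(45) − f^{(5)}(10)) = 1/30240 · (1.30061e-07 − 0.000240000) = -7.93221e-09.
Running total after k=3: 116.322.
Correction k=4: B_{8}/8! · (f^{(7)}(45) − f^{(7)}(10)) = −1/1209600 · (1.92684e-09 − 7.20000e-05) = 5.95222e-11.

S_4 ≈ 116.322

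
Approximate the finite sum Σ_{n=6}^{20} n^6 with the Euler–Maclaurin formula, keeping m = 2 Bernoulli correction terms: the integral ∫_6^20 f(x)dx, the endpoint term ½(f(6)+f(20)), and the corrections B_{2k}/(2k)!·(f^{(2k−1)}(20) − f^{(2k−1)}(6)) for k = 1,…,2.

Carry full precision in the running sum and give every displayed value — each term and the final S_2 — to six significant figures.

S_2 ≈ 2.16435e+08

The integral term ∫_6^20 x^6 dx = 1.82817e+08.
Endpoint term: (f(6) + f(20))/2 = (46656.0 + 6.40000e+07)/2 = 3.20233e+07.
Running total after boundary: 2.14840e+08.
Correction k=1: B_{2}/2! · (f^{(1)}(20) − f^{(1)}(6)) = 1/12 · (1.92000e+07 − 46656.0) = 1.59611e+06.
After k=1: 2.16437e+08.
Correction k=2: B_{4}/4! · (f^{(3)}(20) − f^{(3)}(6)) = −1/720 · (960000 − 25920.0) = -1297.33.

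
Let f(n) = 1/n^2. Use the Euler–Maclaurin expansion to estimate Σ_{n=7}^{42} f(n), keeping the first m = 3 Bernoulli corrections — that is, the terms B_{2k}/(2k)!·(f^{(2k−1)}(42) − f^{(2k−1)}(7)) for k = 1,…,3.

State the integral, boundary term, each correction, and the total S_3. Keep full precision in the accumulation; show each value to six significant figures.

S_3 ≈ 0.130017

Integral: ∫_7^42 1/x^2 dx = 0.119048.
Endpoint term: (f(7) + f(42))/2 = (0.0204082 + 0.000566893)/2 = 0.0104875.
Running total after boundary: 0.129535.
Order-1 term: 1/12 · (-2.69949e-05 − (-0.00583090)) = 0.000483659.
Running total after k=1: 0.130019.
Order-2 term: −1/720 · (-1.83639e-07 − (-0.00142798)) = -1.98305e-06.
Running total after k=2: 0.130017.
Order-3 term: 1/30240 · (-3.12311e-09 − (-0.000874271)) = 2.89110e-08.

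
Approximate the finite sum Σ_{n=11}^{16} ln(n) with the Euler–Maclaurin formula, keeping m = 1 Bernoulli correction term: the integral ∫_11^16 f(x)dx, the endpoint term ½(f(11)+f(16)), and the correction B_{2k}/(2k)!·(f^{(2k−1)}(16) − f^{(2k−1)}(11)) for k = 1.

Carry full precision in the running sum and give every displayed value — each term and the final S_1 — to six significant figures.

The integral term ∫_11^16 ln(x) dx = 12.9846.
Endpoint term: (f(11) + f(16))/2 = (2.39790 + 2.77259)/2 = 2.58524.
So far: 15.5698.
Order-1 term: 1/12 · (0.0625000 − 0.0909091) = -0.00236742.

S_1 ≈ 15.5674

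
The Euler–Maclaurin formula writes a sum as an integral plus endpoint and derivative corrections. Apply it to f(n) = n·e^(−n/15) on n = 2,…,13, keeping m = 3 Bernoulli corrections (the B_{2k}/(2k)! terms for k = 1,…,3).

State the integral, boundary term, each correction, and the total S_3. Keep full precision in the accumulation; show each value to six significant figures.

S_3 ≈ 50.1710

Integral: ∫_2^13 x·e^(−x/15) dx = 46.6220.
Endpoint term: (f(2) + f(13))/2 = (1.75035 + 5.46455)/2 = 3.60745.
Running total after boundary: 50.2295.
k=1: B_{2}/(2)! × [f^{(1)}(13) − f^{(1)}(2)] = 1/12 × (0.0560467 − 0.758484) = -0.0585364.
Running total after k=1: 50.1709.
k=2: B_{4}/(4)! × [f^{(3)}(13) − f^{(3)}(2)] = −1/720 × (0.00398554 − 0.0111504) = 9.95113e-06.
Running total after k=2: 50.1710.
k=3: B_{6}/(6)! × [f^{(5)}(13) − f^{(5)}(2)] = 1/30240 × (3.43200e-05 − 8.41319e-05) = -1.64722e-09.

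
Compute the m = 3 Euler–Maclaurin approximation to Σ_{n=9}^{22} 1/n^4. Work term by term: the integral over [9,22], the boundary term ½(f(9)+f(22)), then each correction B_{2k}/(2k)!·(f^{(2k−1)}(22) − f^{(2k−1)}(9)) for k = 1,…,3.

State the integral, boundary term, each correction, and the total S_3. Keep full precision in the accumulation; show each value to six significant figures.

S_3 ≈ 0.000509831

The integral term ∫_9^22 1/x^4 dx = 0.000425943.
½[f(9) + f(22)] = ½[0.000152416 + 4.26883e-06] = 7.83423e-05.
So far: 0.000504285.
Order-1 term: 1/12 · (-7.76152e-07 − (-6.77404e-05)) = 5.58035e-06.
After k=1: 0.000509865.
Order-2 term: −1/720 · (-4.81086e-08 − (-2.50890e-05)) = -3.47790e-08.
After k=2: 0.000509830.
Order-3 term: 1/30240 · (-5.56628e-09 − (-1.73455e-05)) = 5.73410e-10.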